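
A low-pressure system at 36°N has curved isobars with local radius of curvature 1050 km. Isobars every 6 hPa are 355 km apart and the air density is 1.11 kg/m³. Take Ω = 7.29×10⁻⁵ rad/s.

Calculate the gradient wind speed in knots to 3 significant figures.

Coriolis parameter at 36°N:
f = 2Ω sin φ = 2 × 7.29×10⁻⁵ × sin 36° = 8.57×10⁻⁵ s⁻¹
Pressure gradient: |∂P/∂n| = 600 Pa / 355000 m = 1.69×10⁻³ Pa/m
Geostrophic speed: V_g = |∂P/∂n|/(fρ) = 1.69×10⁻³/(8.57×10⁻⁵ × 1.11) = 17.8 m/s
Around a low, centrifugal force acts outward with Coriolis, so pressure-gradient force balances both:
(1/ρ)|∂P/∂n| = fV + V²/R  →  V² + fR·V − fR·V_g = 0
With fR = 8.57×10⁻⁵ × 1050×10³ m = 90.0 m/s:
V = [−fR + √((fR)² + 4 fR V_g)]/2 = [−90.0 + √(90.0² + 4×90.0×17.8)]/2 = 15.2 m/s
Subgeostrophic (V < V_g = 17.8 m/s), as expected around a low.
Converting: 15.2 m/s × 1.944 = 29.5 knots

29.5 knots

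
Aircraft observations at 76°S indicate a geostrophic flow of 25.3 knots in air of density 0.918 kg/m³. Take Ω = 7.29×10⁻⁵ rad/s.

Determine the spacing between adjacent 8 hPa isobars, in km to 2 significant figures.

Coriolis parameter at 76°S:
f = 2Ω sin φ = 2 × 7.29×10⁻⁵ × sin 76° = 1.41×10⁻⁴ s⁻¹
Wind speed in SI: 25.3 knots = 13.0 m/s
Geostrophic balance rearranged: |∂P/∂n| = f ρ V_g
|∂P/∂n| = 1.41×10⁻⁴ × 0.918 × 13.0 = 1.69×10⁻³ Pa/m
Isobar spacing: Δn = ΔP/|∂P/∂n| = 800 Pa / 1.69×10⁻³ Pa/m = 473290 m ≈ 470 km

470 km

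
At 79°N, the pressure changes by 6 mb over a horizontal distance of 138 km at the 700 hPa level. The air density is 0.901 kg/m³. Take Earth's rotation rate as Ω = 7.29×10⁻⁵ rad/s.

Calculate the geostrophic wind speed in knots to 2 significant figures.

Coriolis parameter at 79°N:
f = 2Ω sin φ = 2 × 7.29×10⁻⁵ × sin 79° = 1.43×10⁻⁴ s⁻¹
Pressure gradient: |∂P/∂n| = 600 Pa / 138000 m = 4.35×10⁻³ Pa/m
Geostrophic balance (pressure-gradient force = Coriolis force):
V_g = (1/(fρ)) |∂P/∂n| = 4.35×10⁻³ / (1.43×10⁻⁴ × 0.901) = 33.7 m/s
Converting: 33.7 m/s × 1.944 = 66 knots

66 knots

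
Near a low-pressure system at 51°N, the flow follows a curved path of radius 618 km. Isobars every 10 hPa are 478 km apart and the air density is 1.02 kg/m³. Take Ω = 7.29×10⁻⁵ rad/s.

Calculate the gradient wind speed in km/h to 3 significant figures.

Coriolis parameter at 51°N:
f = 2Ω sin φ = 2 × 7.29×10⁻⁵ × sin 51° = 1.13×10⁻⁴ s⁻¹
Pressure gradient: |∂P/∂n| = 1000 Pa / 478000 m = 2.09×10⁻³ Pa/m
Geostrophic speed: V_g = |∂P/∂n|/(fρ) = 2.09×10⁻³/(1.13×10⁻⁴ × 1.02) = 18.1 m/s
Around a low, centrifugal force acts outward with Coriolis, so pressure-gradient force balances both:
(1/ρ)|∂P/∂n| = fV + V²/R  →  V² + fR·V − fR·V_g = 0
With fR = 1.13×10⁻⁴ × 618×10³ m = 70.0 m/s:
V = [−fR + √((fR)² + 4 fR V_g)]/2 = [−70.0 + √(70.0² + 4×70.0×18.1)]/2 = 14.9 m/s
Subgeostrophic (V < V_g = 18.1 m/s), as expected around a low.
Converting: 14.9 m/s × 3.6 = 53.7 km/h

53.7 km/h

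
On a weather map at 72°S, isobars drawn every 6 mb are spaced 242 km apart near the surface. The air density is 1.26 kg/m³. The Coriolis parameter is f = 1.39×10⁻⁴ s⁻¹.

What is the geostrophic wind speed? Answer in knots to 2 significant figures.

28 knots

Pressure gradient: |∂P/∂n| = 600 Pa / 242000 m = 2.48×10⁻³ Pa/m
Geostrophic balance (pressure-gradient force = Coriolis force):
V_g = (1/(fρ)) |∂P/∂n| = 2.48×10⁻³ / (1.39×10⁻⁴ × 1.26) = 14.2 m/s
Converting: 14.2 m/s × 1.944 = 28 knots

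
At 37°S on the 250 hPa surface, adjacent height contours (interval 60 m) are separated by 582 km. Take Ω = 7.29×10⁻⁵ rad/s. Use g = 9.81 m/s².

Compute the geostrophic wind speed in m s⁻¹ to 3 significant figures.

11.5 m s⁻¹

Coriolis parameter at 37°S:
f = 2Ω sin φ = 2 × 7.29×10⁻⁵ × sin 37° = 8.77×10⁻⁵ s⁻¹
Height gradient: |∂Z/∂n| = 60 m / 582000 m = 1.03×10⁻⁴
On a pressure surface, geostrophic balance gives V_g = (g/f)|∂Z/∂n|:
V_g = 9.81 × 1.03×10⁻⁴ / 8.77×10⁻⁵ = 11.5 m/s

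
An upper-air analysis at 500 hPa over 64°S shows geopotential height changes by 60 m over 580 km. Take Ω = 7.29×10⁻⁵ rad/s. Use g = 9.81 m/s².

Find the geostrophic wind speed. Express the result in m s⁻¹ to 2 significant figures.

Coriolis parameter at 64°S:
f = 2Ω sin φ = 2 × 7.29×10⁻⁵ × sin 64° = 1.31×10⁻⁴ s⁻¹
Height gradient: |∂Z/∂n| = 60 m / 580000 m = 1.03×10⁻⁴
On a pressure surface, geostrophic balance gives V_g = (g/f)|∂Z/∂n|:
V_g = 9.81 × 1.03×10⁻⁴ / 1.31×10⁻⁴ = 7.74 m/s

7.7 m s⁻¹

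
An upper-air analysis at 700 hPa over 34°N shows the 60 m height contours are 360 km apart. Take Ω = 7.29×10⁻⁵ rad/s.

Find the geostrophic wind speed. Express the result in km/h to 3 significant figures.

Coriolis parameter at 34°N:
f = 2Ω sin φ = 2 × 7.29×10⁻⁵ × sin 34° = 8.15×10⁻⁵ s⁻¹
Height gradient: |∂Z/∂n| = 60 m / 360000 m = 1.67×10⁻⁴
On a pressure surface, geostrophic balance gives V_g = (g/f)|∂Z/∂n|:
V_g = 9.81 × 1.67×10⁻⁴ / 8.15×10⁻⁵ = 20.1 m/s
Converting: 20.1 m/s × 3.6 = 72.2 km/h

72.2 km/h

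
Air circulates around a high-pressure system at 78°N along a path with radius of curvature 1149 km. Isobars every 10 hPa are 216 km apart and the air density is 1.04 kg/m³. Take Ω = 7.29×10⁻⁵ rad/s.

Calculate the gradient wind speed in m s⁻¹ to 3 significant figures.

Coriolis parameter at 78°N:
f = 2Ω sin φ = 2 × 7.29×10⁻⁵ × sin 78° = 1.43×10⁻⁴ s⁻¹
Pressure gradient: |∂P/∂n| = 1000 Pa / 216000 m = 4.63×10⁻³ Pa/m
Geostrophic speed: V_g = |∂P/∂n|/(fρ) = 4.63×10⁻³/(1.43×10⁻⁴ × 1.04) = 31.2 m/s
Around a high, pressure-gradient force acts outward with centrifugal, so Coriolis balances both:
fV = (1/ρ)|∂P/∂n| + V²/R  →  V² − fR·V + fR·V_g = 0
With fR = 1.43×10⁻⁴ × 1149×10³ m = 164 m/s:
V = [fR − √((fR)² − 4 fR V_g)]/2 = [164 − √(164² − 4×164×31.2)]/2 = 42 m/s
Supergeostrophic (V > V_g = 31.2 m/s), as expected around a high.

42.0 m s⁻¹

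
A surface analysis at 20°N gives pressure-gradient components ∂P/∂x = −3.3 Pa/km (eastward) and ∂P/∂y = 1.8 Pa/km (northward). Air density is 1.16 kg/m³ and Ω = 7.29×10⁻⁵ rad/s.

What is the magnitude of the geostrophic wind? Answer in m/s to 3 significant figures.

Coriolis parameter at 20°N:
f = 2Ω sin φ = 2 × 7.29×10⁻⁵ × sin 20° = 4.99×10⁻⁵ s⁻¹
Component geostrophic relations (x east, y north):
u_g = −(1/(fρ)) ∂P/∂y,  v_g = (1/(fρ)) ∂P/∂x
u_g = −(1.8×10⁻³)/(4.99×10⁻⁵ × 1.16) = −31.1 m/s;  v_g = (−3.3×10⁻³)/(4.99×10⁻⁵ × 1.16) = −57.0 m/s
|V_g| = √(u_g² + v_g²) = 65.0 m/s

65.0 m/s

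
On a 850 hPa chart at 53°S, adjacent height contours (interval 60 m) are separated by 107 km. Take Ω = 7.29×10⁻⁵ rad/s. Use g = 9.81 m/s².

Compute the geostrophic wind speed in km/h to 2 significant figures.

170 km/h

Coriolis parameter at 53°S:
f = 2Ω sin φ = 2 × 7.29×10⁻⁵ × sin 53° = 1.16×10⁻⁴ s⁻¹
Height gradient: |∂Z/∂n| = 60 m / 107000 m = 5.61×10⁻⁴
On a pressure surface, geostrophic balance gives V_g = (g/f)|∂Z/∂n|:
V_g = 9.81 × 5.61×10⁻⁴ / 1.16×10⁻⁴ = 47.2 m/s
Converting: 47.2 m/s × 3.6 = 170 km/h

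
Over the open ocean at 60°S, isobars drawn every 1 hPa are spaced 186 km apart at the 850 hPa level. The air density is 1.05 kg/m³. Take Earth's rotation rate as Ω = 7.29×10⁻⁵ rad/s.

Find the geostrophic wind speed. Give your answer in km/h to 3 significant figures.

14.6 km/h

Coriolis parameter at 60°S:
f = 2Ω sin φ = 2 × 7.29×10⁻⁵ × sin 60° = 1.26×10⁻⁴ s⁻¹
Pressure gradient: |∂P/∂n| = 100 Pa / 186000 m = 5.38×10⁻⁴ Pa/m
Geostrophic balance (pressure-gradient force = Coriolis force):
V_g = (1/(fρ)) |∂P/∂n| = 5.38×10⁻⁴ / (1.26×10⁻⁴ × 1.05) = 4.06 m/s
Converting: 4.06 m/s × 3.6 = 14.6 km/h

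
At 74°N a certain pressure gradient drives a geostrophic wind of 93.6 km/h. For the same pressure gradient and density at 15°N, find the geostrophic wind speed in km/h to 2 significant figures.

350 km/h

With the same pressure gradient and density, V_g ∝ 1/f ∝ 1/sin φ.
V₂ = V₁ · sin φ₁ / sin φ₂ = 93.6 × sin 74° / sin 15°
V₂ = 93.6 × 0.9613/0.2588 = 350 km/h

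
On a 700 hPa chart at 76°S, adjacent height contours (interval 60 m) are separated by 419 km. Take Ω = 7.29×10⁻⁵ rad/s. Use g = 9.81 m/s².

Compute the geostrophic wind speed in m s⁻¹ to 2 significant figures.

Coriolis parameter at 76°S:
f = 2Ω sin φ = 2 × 7.29×10⁻⁵ × sin 76° = 1.41×10⁻⁴ s⁻¹
Height gradient: |∂Z/∂n| = 60 m / 419000 m = 1.43×10⁻⁴
On a pressure surface, geostrophic balance gives V_g = (g/f)|∂Z/∂n|:
V_g = 9.81 × 1.43×10⁻⁴ / 1.41×10⁻⁴ = 9.93 m/s

9.9 m s⁻¹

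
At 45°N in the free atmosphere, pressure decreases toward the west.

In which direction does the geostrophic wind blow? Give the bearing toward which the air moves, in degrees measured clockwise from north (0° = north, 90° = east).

The pressure-gradient force points toward the west (bearing 270°).
Geostrophic balance: in the Northern Hemisphere the Coriolis force deflects motion to the right, so the geostrophic wind blows 90° to the right of the pressure-gradient force (low pressure on the left).
Rotating 270° by 90° clockwise gives 000° — the wind blows toward the north.

000°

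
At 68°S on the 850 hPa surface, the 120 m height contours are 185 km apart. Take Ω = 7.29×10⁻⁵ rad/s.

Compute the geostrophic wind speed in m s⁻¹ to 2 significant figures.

47 m s⁻¹

Coriolis parameter at 68°S:
f = 2Ω sin φ = 2 × 7.29×10⁻⁵ × sin 68° = 1.35×10⁻⁴ s⁻¹
Height gradient: |∂Z/∂n| = 120 m / 185000 m = 6.49×10⁻⁴
On a pressure surface, geostrophic balance gives V_g = (g/f)|∂Z/∂n|:
V_g = 9.81 × 6.49×10⁻⁴ / 1.35×10⁻⁴ = 47.1 m/s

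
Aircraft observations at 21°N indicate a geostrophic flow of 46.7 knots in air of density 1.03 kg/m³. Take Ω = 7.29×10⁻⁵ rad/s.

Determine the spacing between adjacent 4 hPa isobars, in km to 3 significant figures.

Coriolis parameter at 21°N:
f = 2Ω sin φ = 2 × 7.29×10⁻⁵ × sin 21° = 5.23×10⁻⁵ s⁻¹
Wind speed in SI: 46.7 knots = 24.0 m/s
Geostrophic balance rearranged: |∂P/∂n| = f ρ V_g
|∂P/∂n| = 5.23×10⁻⁵ × 1.03 × 24.0 = 1.29×10⁻³ Pa/m
Isobar spacing: Δn = ΔP/|∂P/∂n| = 400 Pa / 1.29×10⁻³ Pa/m = 309372 m ≈ 309 km

309 km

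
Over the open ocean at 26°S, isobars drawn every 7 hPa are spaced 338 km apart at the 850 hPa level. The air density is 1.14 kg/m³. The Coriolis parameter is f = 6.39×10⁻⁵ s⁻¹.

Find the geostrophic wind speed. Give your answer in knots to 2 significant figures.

55 knots

Pressure gradient: |∂P/∂n| = 700 Pa / 338000 m = 2.07×10⁻³ Pa/m
Geostrophic balance (pressure-gradient force = Coriolis force):
V_g = (1/(fρ)) |∂P/∂n| = 2.07×10⁻³ / (6.39×10⁻⁵ × 1.14) = 28.4 m/s
Converting: 28.4 m/s × 1.944 = 55 knots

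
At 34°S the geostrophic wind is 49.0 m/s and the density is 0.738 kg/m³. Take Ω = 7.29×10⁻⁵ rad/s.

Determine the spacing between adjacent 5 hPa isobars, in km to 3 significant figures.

Coriolis parameter at 34°S:
f = 2Ω sin φ = 2 × 7.29×10⁻⁵ × sin 34° = 8.15×10⁻⁵ s⁻¹
Geostrophic balance rearranged: |∂P/∂n| = f ρ V_g
|∂P/∂n| = 8.15×10⁻⁵ × 0.738 × 49.0 = 2.95×10⁻³ Pa/m
Isobar spacing: Δn = ΔP/|∂P/∂n| = 500 Pa / 2.95×10⁻³ Pa/m = 169589 m ≈ 170 km

170 km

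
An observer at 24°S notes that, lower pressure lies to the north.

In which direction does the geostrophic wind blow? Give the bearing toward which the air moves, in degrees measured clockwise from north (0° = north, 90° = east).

The pressure-gradient force points toward the north (bearing 000°).
Geostrophic balance: in the Southern Hemisphere the Coriolis force deflects motion to the left, so the geostrophic wind blows 90° to the left of the pressure-gradient force (low pressure on the right).
Rotating 000° by 90° counterclockwise gives 270° — the wind blows toward the west.

270°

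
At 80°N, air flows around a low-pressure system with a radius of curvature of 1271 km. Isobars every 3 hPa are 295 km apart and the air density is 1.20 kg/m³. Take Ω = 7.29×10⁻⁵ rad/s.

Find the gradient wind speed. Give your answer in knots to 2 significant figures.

Coriolis parameter at 80°N:
f = 2Ω sin φ = 2 × 7.29×10⁻⁵ × sin 80° = 1.44×10⁻⁴ s⁻¹
Pressure gradient: |∂P/∂n| = 300 Pa / 295000 m = 1.02×10⁻³ Pa/m
Geostrophic speed: V_g = |∂P/∂n|/(fρ) = 1.02×10⁻³/(1.44×10⁻⁴ × 1.20) = 5.90 m/s
Around a low, centrifugal force acts outward with Coriolis, so pressure-gradient force balances both:
(1/ρ)|∂P/∂n| = fV + V²/R  →  V² + fR·V − fR·V_g = 0
With fR = 1.44×10⁻⁴ × 1271×10³ m = 182 m/s:
V = [−fR + √((fR)² + 4 fR V_g)]/2 = [−182 + √(182² + 4×182×5.9)]/2 = 5.72 m/s
Subgeostrophic (V < V_g = 5.9 m/s), as expected around a low.
Converting: 5.72 m/s × 1.944 = 11 knots

11 knots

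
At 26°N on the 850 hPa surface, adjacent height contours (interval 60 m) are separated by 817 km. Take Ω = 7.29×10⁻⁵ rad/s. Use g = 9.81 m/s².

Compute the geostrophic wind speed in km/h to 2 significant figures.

41 km/h

Coriolis parameter at 26°N:
f = 2Ω sin φ = 2 × 7.29×10⁻⁵ × sin 26° = 6.39×10⁻⁵ s⁻¹
Height gradient: |∂Z/∂n| = 60 m / 817000 m = 7.34×10⁻⁵
On a pressure surface, geostrophic balance gives V_g = (g/f)|∂Z/∂n|:
V_g = 9.81 × 7.34×10⁻⁵ / 6.39×10⁻⁵ = 11.3 m/s
Converting: 11.3 m/s × 3.6 = 41 km/h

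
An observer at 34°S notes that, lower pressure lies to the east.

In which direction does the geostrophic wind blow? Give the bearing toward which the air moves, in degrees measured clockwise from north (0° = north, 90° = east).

The pressure-gradient force points toward the east (bearing 090°).
Geostrophic balance: in the Southern Hemisphere the Coriolis force deflects motion to the left, so the geostrophic wind blows 90° to the left of the pressure-gradient force (low pressure on the right).
Rotating 090° by 90° counterclockwise gives 000° — the wind blows toward the north.

000°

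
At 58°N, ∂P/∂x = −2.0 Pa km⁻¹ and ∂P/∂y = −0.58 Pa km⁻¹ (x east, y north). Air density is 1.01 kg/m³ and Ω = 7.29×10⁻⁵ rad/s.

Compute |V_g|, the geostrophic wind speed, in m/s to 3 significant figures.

Coriolis parameter at 58°N:
f = 2Ω sin φ = 2 × 7.29×10⁻⁵ × sin 58° = 1.24×10⁻⁴ s⁻¹
Component geostrophic relations (x east, y north):
u_g = −(1/(fρ)) ∂P/∂y,  v_g = (1/(fρ)) ∂P/∂x
u_g = −(−0.58×10⁻³)/(1.24×10⁻⁴ × 1.01) = 4.64 m/s;  v_g = (−2.0×10⁻³)/(1.24×10⁻⁴ × 1.01) = −16.0 m/s
|V_g| = √(u_g² + v_g²) = 16.7 m/s

16.7 m/s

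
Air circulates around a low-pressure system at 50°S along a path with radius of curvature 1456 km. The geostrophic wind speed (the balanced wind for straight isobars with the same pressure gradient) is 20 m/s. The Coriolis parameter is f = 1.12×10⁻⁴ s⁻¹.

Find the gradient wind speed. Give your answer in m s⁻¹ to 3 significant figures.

Around a low, centrifugal force acts outward with Coriolis, so pressure-gradient force balances both:
(1/ρ)|∂P/∂n| = fV + V²/R  →  V² + fR·V − fR·V_g = 0
With fR = 1.12×10⁻⁴ × 1456×10³ m = 163 m/s:
V = [−fR + √((fR)² + 4 fR V_g)]/2 = [−163 + √(163² + 4×163×20)]/2 = 18 m/s
Subgeostrophic (V < V_g = 20 m/s), as expected around a low.

18.0 m s⁻¹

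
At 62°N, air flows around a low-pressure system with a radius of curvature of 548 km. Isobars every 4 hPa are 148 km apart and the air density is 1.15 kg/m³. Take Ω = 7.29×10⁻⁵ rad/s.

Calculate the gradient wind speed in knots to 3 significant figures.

Coriolis parameter at 62°N:
f = 2Ω sin φ = 2 × 7.29×10⁻⁵ × sin 62° = 1.29×10⁻⁴ s⁻¹
Pressure gradient: |∂P/∂n| = 400 Pa / 148000 m = 2.70×10⁻³ Pa/m
Geostrophic speed: V_g = |∂P/∂n|/(fρ) = 2.70×10⁻³/(1.29×10⁻⁴ × 1.15) = 18.3 m/s
Around a low, centrifugal force acts outward with Coriolis, so pressure-gradient force balances both:
(1/ρ)|∂P/∂n| = fV + V²/R  →  V² + fR·V − fR·V_g = 0
With fR = 1.29×10⁻⁴ × 548×10³ m = 70.5 m/s:
V = [−fR + √((fR)² + 4 fR V_g)]/2 = [−70.5 + √(70.5² + 4×70.5×18.3)]/2 = 15 m/s
Subgeostrophic (V < V_g = 18.3 m/s), as expected around a low.
Converting: 15 m/s × 1.944 = 29.2 knots

29.2 knots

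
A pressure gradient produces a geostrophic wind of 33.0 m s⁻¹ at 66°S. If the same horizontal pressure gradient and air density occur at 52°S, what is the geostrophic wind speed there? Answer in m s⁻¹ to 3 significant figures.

38.3 m s⁻¹

With the same pressure gradient and density, V_g ∝ 1/f ∝ 1/sin φ.
V₂ = V₁ · sin φ₁ / sin φ₂ = 33.0 × sin 66° / sin 52°
V₂ = 33.0 × 0.9135/0.7880 = 38.3 m s⁻¹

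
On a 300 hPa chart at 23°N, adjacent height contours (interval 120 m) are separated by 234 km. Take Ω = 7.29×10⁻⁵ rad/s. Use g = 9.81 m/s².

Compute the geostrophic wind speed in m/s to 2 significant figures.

88 m/s

Coriolis parameter at 23°N:
f = 2Ω sin φ = 2 × 7.29×10⁻⁵ × sin 23° = 5.70×10⁻⁵ s⁻¹
Height gradient: |∂Z/∂n| = 120 m / 234000 m = 5.13×10⁻⁴
On a pressure surface, geostrophic balance gives V_g = (g/f)|∂Z/∂n|:
V_g = 9.81 × 5.13×10⁻⁴ / 5.70×10⁻⁵ = 88.3 m/s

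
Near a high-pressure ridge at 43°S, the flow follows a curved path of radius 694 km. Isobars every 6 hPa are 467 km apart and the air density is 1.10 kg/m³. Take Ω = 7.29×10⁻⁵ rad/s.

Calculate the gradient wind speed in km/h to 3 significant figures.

Coriolis parameter at 43°S:
f = 2Ω sin φ = 2 × 7.29×10⁻⁵ × sin 43° = 9.94×10⁻⁵ s⁻¹
Pressure gradient: |∂P/∂n| = 600 Pa / 467000 m = 1.28×10⁻³ Pa/m
Geostrophic speed: V_g = |∂P/∂n|/(fρ) = 1.28×10⁻³/(9.94×10⁻⁵ × 1.10) = 11.7 m/s
Around a high, pressure-gradient force acts outward with centrifugal, so Coriolis balances both:
fV = (1/ρ)|∂P/∂n| + V²/R  →  V² − fR·V + fR·V_g = 0
With fR = 9.94×10⁻⁵ × 694×10³ m = 69.0 m/s:
V = [fR − √((fR)² − 4 fR V_g)]/2 = [69.0 − √(69.0² − 4×69.0×11.7)]/2 = 15 m/s
Supergeostrophic (V > V_g = 11.7 m/s), as expected around a high.
Converting: 15 m/s × 3.6 = 54.0 km/h

54.0 km/h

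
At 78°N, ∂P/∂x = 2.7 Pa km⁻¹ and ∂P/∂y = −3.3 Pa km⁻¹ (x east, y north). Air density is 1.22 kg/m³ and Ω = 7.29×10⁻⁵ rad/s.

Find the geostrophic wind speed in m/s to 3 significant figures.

Coriolis parameter at 78°N:
f = 2Ω sin φ = 2 × 7.29×10⁻⁵ × sin 78° = 1.43×10⁻⁴ s⁻¹
Component geostrophic relations (x east, y north):
u_g = −(1/(fρ)) ∂P/∂y,  v_g = (1/(fρ)) ∂P/∂x
u_g = −(−3.3×10⁻³)/(1.43×10⁻⁴ × 1.22) = 19.0 m/s;  v_g = (2.7×10⁻³)/(1.43×10⁻⁴ × 1.22) = 15.5 m/s
|V_g| = √(u_g² + v_g²) = 24.5 m/s

24.5 m/s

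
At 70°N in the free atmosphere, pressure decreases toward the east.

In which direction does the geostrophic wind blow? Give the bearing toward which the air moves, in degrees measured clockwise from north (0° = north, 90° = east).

The pressure-gradient force points toward the east (bearing 090°).
Geostrophic balance: in the Northern Hemisphere the Coriolis force deflects motion to the right, so the geostrophic wind blows 90° to the right of the pressure-gradient force (low pressure on the left).
Rotating 090° by 90° clockwise gives 180° — the wind blows toward the south.

180°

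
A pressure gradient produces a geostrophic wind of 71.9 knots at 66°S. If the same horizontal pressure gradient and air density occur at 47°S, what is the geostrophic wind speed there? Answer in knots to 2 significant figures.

90 knots

With the same pressure gradient and density, V_g ∝ 1/f ∝ 1/sin φ.
V₂ = V₁ · sin φ₁ / sin φ₂ = 71.9 × sin 66° / sin 47°
V₂ = 71.9 × 0.9135/0.7314 = 90 knots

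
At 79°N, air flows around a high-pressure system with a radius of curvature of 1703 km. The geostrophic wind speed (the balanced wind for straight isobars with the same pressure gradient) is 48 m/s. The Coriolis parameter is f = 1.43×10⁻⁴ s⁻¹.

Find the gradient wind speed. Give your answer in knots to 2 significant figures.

Around a high, pressure-gradient force acts outward with centrifugal, so Coriolis balances both:
fV = (1/ρ)|∂P/∂n| + V²/R  →  V² − fR·V + fR·V_g = 0
With fR = 1.43×10⁻⁴ × 1703×10³ m = 244 m/s:
V = [fR − √((fR)² − 4 fR V_g)]/2 = [244 − √(244² − 4×244×48)]/2 = 65.8 m/s
Supergeostrophic (V > V_g = 48 m/s), as expected around a high.
Converting: 65.8 m/s × 1.944 = 130 knots

130 knots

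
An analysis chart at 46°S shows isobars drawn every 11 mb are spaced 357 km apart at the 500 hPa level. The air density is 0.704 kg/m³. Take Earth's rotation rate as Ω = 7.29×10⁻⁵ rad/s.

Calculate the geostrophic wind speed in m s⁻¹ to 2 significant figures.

Coriolis parameter at 46°S:
f = 2Ω sin φ = 2 × 7.29×10⁻⁵ × sin 46° = 1.05×10⁻⁴ s⁻¹
Pressure gradient: |∂P/∂n| = 1100 Pa / 357000 m = 3.08×10⁻³ Pa/m
Geostrophic balance (pressure-gradient force = Coriolis force):
V_g = (1/(fρ)) |∂P/∂n| = 3.08×10⁻³ / (1.05×10⁻⁴ × 0.704) = 41.7 m/s

42 m s⁻¹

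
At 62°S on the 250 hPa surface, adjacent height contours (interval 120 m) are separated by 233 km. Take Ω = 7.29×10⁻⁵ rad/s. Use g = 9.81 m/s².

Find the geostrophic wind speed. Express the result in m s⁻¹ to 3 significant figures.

Coriolis parameter at 62°S:
f = 2Ω sin φ = 2 × 7.29×10⁻⁵ × sin 62° = 1.29×10⁻⁴ s⁻¹
Height gradient: |∂Z/∂n| = 120 m / 233000 m = 5.15×10⁻⁴
On a pressure surface, geostrophic balance gives V_g = (g/f)|∂Z/∂n|:
V_g = 9.81 × 5.15×10⁻⁴ / 1.29×10⁻⁴ = 39.2 m/s

39.2 m s⁻¹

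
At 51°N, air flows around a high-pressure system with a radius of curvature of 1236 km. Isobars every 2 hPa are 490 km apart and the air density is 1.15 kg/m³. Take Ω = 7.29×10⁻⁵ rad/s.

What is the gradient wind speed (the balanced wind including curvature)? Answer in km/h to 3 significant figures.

Coriolis parameter at 51°N:
f = 2Ω sin φ = 2 × 7.29×10⁻⁵ × sin 51° = 1.13×10⁻⁴ s⁻¹
Pressure gradient: |∂P/∂n| = 200 Pa / 490000 m = 4.08×10⁻⁴ Pa/m
Geostrophic speed: V_g = |∂P/∂n|/(fρ) = 4.08×10⁻⁴/(1.13×10⁻⁴ × 1.15) = 3.13 m/s
Around a high, pressure-gradient force acts outward with centrifugal, so Coriolis balances both:
fV = (1/ρ)|∂P/∂n| + V²/R  →  V² − fR·V + fR·V_g = 0
With fR = 1.13×10⁻⁴ × 1236×10³ m = 140 m/s:
V = [fR − √((fR)² − 4 fR V_g)]/2 = [140 − √(140² − 4×140×3.13)]/2 = 3.21 m/s
Supergeostrophic (V > V_g = 3.13 m/s), as expected around a high.
Converting: 3.21 m/s × 3.6 = 11.5 km/h

11.5 km/h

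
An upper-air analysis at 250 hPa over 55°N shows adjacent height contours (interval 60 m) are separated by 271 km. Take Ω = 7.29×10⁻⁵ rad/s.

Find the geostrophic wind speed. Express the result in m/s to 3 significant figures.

Coriolis parameter at 55°N:
f = 2Ω sin φ = 2 × 7.29×10⁻⁵ × sin 55° = 1.19×10⁻⁴ s⁻¹
Height gradient: |∂Z/∂n| = 60 m / 271000 m = 2.21×10⁻⁴
On a pressure surface, geostrophic balance gives V_g = (g/f)|∂Z/∂n|:
V_g = 9.81 × 2.21×10⁻⁴ / 1.19×10⁻⁴ = 18.2 m/s

18.2 m/s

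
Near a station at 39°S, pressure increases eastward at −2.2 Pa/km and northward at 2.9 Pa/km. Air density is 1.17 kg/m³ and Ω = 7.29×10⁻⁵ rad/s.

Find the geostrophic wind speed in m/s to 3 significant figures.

33.9 m/s

Coriolis parameter at 39°S:
f = 2Ω sin φ = 2 × 7.29×10⁻⁵ × sin 39° = 9.18×10⁻⁵ s⁻¹
In the Southern Hemisphere f is negative: f = −9.18×10⁻⁵ s⁻¹.
Component geostrophic relations (x east, y north):
u_g = −(1/(fρ)) ∂P/∂y,  v_g = (1/(fρ)) ∂P/∂x
u_g = −(2.9×10⁻³)/(−9.18×10⁻⁵ × 1.17) = 27.0 m/s;  v_g = (−2.2×10⁻³)/(−9.18×10⁻⁵ × 1.17) = 20.5 m/s
|V_g| = √(u_g² + v_g²) = 33.9 m/s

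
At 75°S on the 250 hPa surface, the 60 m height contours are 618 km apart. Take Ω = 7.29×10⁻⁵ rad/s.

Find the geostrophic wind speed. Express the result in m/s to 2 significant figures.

Coriolis parameter at 75°S:
f = 2Ω sin φ = 2 × 7.29×10⁻⁵ × sin 75° = 1.41×10⁻⁴ s⁻¹
Height gradient: |∂Z/∂n| = 60 m / 618000 m = 9.71×10⁻⁵
On a pressure surface, geostrophic balance gives V_g = (g/f)|∂Z/∂n|:
V_g = 9.81 × 9.71×10⁻⁵ / 1.41×10⁻⁴ = 6.76 m/s

6.8 m/s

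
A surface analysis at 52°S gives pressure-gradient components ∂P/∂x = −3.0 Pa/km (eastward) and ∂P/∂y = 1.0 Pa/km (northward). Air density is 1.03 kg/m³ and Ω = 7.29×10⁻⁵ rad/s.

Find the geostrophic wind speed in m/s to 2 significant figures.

27 m/s

Coriolis parameter at 52°S:
f = 2Ω sin φ = 2 × 7.29×10⁻⁵ × sin 52° = 1.15×10⁻⁴ s⁻¹
In the Southern Hemisphere f is negative: f = −1.15×10⁻⁴ s⁻¹.
Component geostrophic relations (x east, y north):
u_g = −(1/(fρ)) ∂P/∂y,  v_g = (1/(fρ)) ∂P/∂x
u_g = −(1.0×10⁻³)/(−1.15×10⁻⁴ × 1.03) = 8.45 m/s;  v_g = (−3.0×10⁻³)/(−1.15×10⁻⁴ × 1.03) = 25.4 m/s
|V_g| = √(u_g² + v_g²) = 26.7 m/s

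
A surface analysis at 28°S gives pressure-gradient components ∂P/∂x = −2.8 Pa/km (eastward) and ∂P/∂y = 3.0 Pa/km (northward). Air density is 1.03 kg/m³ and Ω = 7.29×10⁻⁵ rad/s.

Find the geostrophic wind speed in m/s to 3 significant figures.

Coriolis parameter at 28°S:
f = 2Ω sin φ = 2 × 7.29×10⁻⁵ × sin 28° = 6.84×10⁻⁵ s⁻¹
In the Southern Hemisphere f is negative: f = −6.84×10⁻⁵ s⁻¹.
Component geostrophic relations (x east, y north):
u_g = −(1/(fρ)) ∂P/∂y,  v_g = (1/(fρ)) ∂P/∂x
u_g = −(3.0×10⁻³)/(−6.84×10⁻⁵ × 1.03) = 42.6 m/s;  v_g = (−2.8×10⁻³)/(−6.84×10⁻⁵ × 1.03) = 39.7 m/s
|V_g| = √(u_g² + v_g²) = 58.2 m/s

58.2 m/s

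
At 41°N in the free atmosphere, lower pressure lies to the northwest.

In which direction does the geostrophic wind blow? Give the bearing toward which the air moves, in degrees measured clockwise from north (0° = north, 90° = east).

The pressure-gradient force points toward the northwest (bearing 315°).
Geostrophic balance: in the Northern Hemisphere the Coriolis force deflects motion to the right, so the geostrophic wind blows 90° to the right of the pressure-gradient force (low pressure on the left).
Rotating 315° by 90° clockwise gives 045° — the wind blows toward the northeast.

045°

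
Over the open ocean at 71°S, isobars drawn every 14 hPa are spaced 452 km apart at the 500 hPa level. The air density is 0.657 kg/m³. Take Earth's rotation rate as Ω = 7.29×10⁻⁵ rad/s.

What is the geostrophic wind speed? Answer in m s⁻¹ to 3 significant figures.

34.2 m s⁻¹

Coriolis parameter at 71°S:
f = 2Ω sin φ = 2 × 7.29×10⁻⁵ × sin 71° = 1.38×10⁻⁴ s⁻¹
Pressure gradient: |∂P/∂n| = 1400 Pa / 452000 m = 3.10×10⁻³ Pa/m
Geostrophic balance (pressure-gradient force = Coriolis force):
V_g = (1/(fρ)) |∂P/∂n| = 3.10×10⁻³ / (1.38×10⁻⁴ × 0.657) = 34.2 m/s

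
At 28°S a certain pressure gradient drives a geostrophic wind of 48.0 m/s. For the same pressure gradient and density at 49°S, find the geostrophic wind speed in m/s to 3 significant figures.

29.9 m/s

With the same pressure gradient and density, V_g ∝ 1/f ∝ 1/sin φ.
V₂ = V₁ · sin φ₁ / sin φ₂ = 48.0 × sin 28° / sin 49°
V₂ = 48.0 × 0.4695/0.7547 = 29.9 m/s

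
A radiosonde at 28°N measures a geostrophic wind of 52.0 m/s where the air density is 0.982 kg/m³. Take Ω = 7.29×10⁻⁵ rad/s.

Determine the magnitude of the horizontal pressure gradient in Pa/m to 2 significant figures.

3.5×10⁻³ Pa/m

Coriolis parameter at 28°N:
f = 2Ω sin φ = 2 × 7.29×10⁻⁵ × sin 28° = 6.84×10⁻⁵ s⁻¹
Geostrophic balance rearranged: |∂P/∂n| = f ρ V_g
|∂P/∂n| = 6.84×10⁻⁵ × 0.982 × 52.0 = 3.50×10⁻³ Pa/m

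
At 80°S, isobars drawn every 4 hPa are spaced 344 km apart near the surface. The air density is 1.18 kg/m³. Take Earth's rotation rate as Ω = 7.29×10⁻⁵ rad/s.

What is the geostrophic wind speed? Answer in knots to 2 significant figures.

13 knots

Coriolis parameter at 80°S:
f = 2Ω sin φ = 2 × 7.29×10⁻⁵ × sin 80° = 1.44×10⁻⁴ s⁻¹
Pressure gradient: |∂P/∂n| = 400 Pa / 344000 m = 1.16×10⁻³ Pa/m
Geostrophic balance (pressure-gradient force = Coriolis force):
V_g = (1/(fρ)) |∂P/∂n| = 1.16×10⁻³ / (1.44×10⁻⁴ × 1.18) = 6.86 m/s
Converting: 6.86 m/s × 1.944 = 13 knots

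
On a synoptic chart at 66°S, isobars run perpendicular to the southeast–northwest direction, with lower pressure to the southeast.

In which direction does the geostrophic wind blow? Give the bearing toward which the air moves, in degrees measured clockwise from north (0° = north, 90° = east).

045°

The pressure-gradient force points toward the southeast (bearing 135°).
Geostrophic balance: in the Southern Hemisphere the Coriolis force deflects motion to the left, so the geostrophic wind blows 90° to the left of the pressure-gradient force (low pressure on the right).
Rotating 135° by 90° counterclockwise gives 045° — the wind blows toward the northeast.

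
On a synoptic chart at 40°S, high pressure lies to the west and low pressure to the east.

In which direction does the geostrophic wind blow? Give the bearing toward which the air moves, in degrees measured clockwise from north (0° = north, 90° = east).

000°

The pressure-gradient force points toward the east (bearing 090°).
Geostrophic balance: in the Southern Hemisphere the Coriolis force deflects motion to the left, so the geostrophic wind blows 90° to the left of the pressure-gradient force (low pressure on the right).
Rotating 090° by 90° counterclockwise gives 000° — the wind blows toward the north.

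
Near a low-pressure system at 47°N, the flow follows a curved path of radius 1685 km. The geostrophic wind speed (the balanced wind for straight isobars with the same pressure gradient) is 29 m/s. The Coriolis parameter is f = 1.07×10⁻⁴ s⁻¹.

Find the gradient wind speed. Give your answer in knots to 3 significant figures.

Around a low, centrifugal force acts outward with Coriolis, so pressure-gradient force balances both:
(1/ρ)|∂P/∂n| = fV + V²/R  →  V² + fR·V − fR·V_g = 0
With fR = 1.07×10⁻⁴ × 1685×10³ m = 180 m/s:
V = [−fR + √((fR)² + 4 fR V_g)]/2 = [−180 + √(180² + 4×180×29)]/2 = 25.4 m/s
Subgeostrophic (V < V_g = 29 m/s), as expected around a low.
Converting: 25.4 m/s × 1.944 = 49.4 knots

49.4 knots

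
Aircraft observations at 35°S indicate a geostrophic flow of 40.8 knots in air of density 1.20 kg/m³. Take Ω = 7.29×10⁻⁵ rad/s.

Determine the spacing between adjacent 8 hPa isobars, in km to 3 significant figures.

380 km

Coriolis parameter at 35°S:
f = 2Ω sin φ = 2 × 7.29×10⁻⁵ × sin 35° = 8.36×10⁻⁵ s⁻¹
Wind speed in SI: 40.8 knots = 21.0 m/s
Geostrophic balance rearranged: |∂P/∂n| = f ρ V_g
|∂P/∂n| = 8.36×10⁻⁵ × 1.20 × 21.0 = 2.11×10⁻³ Pa/m
Isobar spacing: Δn = ΔP/|∂P/∂n| = 800 Pa / 2.11×10⁻³ Pa/m = 379806 m ≈ 380 km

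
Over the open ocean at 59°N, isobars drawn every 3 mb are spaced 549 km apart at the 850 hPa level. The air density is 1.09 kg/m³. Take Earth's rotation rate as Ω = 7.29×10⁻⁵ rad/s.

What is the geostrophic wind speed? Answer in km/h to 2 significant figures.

14 km/h

Coriolis parameter at 59°N:
f = 2Ω sin φ = 2 × 7.29×10⁻⁵ × sin 59° = 1.25×10⁻⁴ s⁻¹
Pressure gradient: |∂P/∂n| = 300 Pa / 549000 m = 5.46×10⁻⁴ Pa/m
Geostrophic balance (pressure-gradient force = Coriolis force):
V_g = (1/(fρ)) |∂P/∂n| = 5.46×10⁻⁴ / (1.25×10⁻⁴ × 1.09) = 4.01 m/s
Converting: 4.01 m/s × 3.6 = 14 km/h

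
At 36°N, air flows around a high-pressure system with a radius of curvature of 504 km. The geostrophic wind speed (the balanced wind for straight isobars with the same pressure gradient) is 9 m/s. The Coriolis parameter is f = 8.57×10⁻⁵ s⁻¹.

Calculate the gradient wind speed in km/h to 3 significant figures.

Around a high, pressure-gradient force acts outward with centrifugal, so Coriolis balances both:
fV = (1/ρ)|∂P/∂n| + V²/R  →  V² − fR·V + fR·V_g = 0
With fR = 8.57×10⁻⁵ × 504×10³ m = 43.2 m/s:
V = [fR − √((fR)² − 4 fR V_g)]/2 = [43.2 − √(43.2² − 4×43.2×9)]/2 = 12.8 m/s
Supergeostrophic (V > V_g = 9 m/s), as expected around a high.
Converting: 12.8 m/s × 3.6 = 46.0 km/h

46.0 km/h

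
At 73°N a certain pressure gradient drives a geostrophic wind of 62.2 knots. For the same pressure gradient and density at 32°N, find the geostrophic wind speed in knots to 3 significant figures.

With the same pressure gradient and density, V_g ∝ 1/f ∝ 1/sin φ.
V₂ = V₁ · sin φ₁ / sin φ₂ = 62.2 × sin 73° / sin 32°
V₂ = 62.2 × 0.9563/0.5299 = 112 knots

112 knots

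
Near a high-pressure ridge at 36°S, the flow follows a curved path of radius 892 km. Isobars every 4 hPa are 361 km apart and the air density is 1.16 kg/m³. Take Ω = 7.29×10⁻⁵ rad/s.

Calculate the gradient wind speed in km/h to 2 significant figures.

Coriolis parameter at 36°S:
f = 2Ω sin φ = 2 × 7.29×10⁻⁵ × sin 36° = 8.57×10⁻⁵ s⁻¹
Pressure gradient: |∂P/∂n| = 400 Pa / 361000 m = 1.11×10⁻³ Pa/m
Geostrophic speed: V_g = |∂P/∂n|/(fρ) = 1.11×10⁻³/(8.57×10⁻⁵ × 1.16) = 11.1 m/s
Around a high, pressure-gradient force acts outward with centrifugal, so Coriolis balances both:
fV = (1/ρ)|∂P/∂n| + V²/R  →  V² − fR·V + fR·V_g = 0
With fR = 8.57×10⁻⁵ × 892×10³ m = 76.4 m/s:
V = [fR − √((fR)² − 4 fR V_g)]/2 = [76.4 − √(76.4² − 4×76.4×11.1)]/2 = 13.5 m/s
Supergeostrophic (V > V_g = 11.1 m/s), as expected around a high.
Converting: 13.5 m/s × 3.6 = 49 km/h

49 km/h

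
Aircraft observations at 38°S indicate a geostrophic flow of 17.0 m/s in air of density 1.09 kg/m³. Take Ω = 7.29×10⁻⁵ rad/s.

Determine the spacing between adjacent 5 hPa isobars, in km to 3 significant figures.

301 km

Coriolis parameter at 38°S:
f = 2Ω sin φ = 2 × 7.29×10⁻⁵ × sin 38° = 8.98×10⁻⁵ s⁻¹
Geostrophic balance rearranged: |∂P/∂n| = f ρ V_g
|∂P/∂n| = 8.98×10⁻⁵ × 1.09 × 17.0 = 1.66×10⁻³ Pa/m
Isobar spacing: Δn = ΔP/|∂P/∂n| = 500 Pa / 1.66×10⁻³ Pa/m = 300604 m ≈ 301 km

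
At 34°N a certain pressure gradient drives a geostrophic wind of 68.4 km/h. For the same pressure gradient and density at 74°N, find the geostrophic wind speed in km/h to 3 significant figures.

39.8 km/h

With the same pressure gradient and density, V_g ∝ 1/f ∝ 1/sin φ.
V₂ = V₁ · sin φ₁ / sin φ₂ = 68.4 × sin 34° / sin 74°
V₂ = 68.4 × 0.5592/0.9613 = 39.8 km/h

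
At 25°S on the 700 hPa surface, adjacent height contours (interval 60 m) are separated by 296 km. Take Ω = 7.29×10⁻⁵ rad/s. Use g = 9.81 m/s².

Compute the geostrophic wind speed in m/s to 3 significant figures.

Coriolis parameter at 25°S:
f = 2Ω sin φ = 2 × 7.29×10⁻⁵ × sin 25° = 6.16×10⁻⁵ s⁻¹
Height gradient: |∂Z/∂n| = 60 m / 296000 m = 2.03×10⁻⁴
On a pressure surface, geostrophic balance gives V_g = (g/f)|∂Z/∂n|:
V_g = 9.81 × 2.03×10⁻⁴ / 6.16×10⁻⁵ = 32.3 m/s

32.3 m/s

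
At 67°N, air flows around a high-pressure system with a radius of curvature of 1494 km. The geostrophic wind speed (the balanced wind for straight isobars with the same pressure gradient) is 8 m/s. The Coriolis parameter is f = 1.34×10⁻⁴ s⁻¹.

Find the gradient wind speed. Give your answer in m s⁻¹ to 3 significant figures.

Around a high, pressure-gradient force acts outward with centrifugal, so Coriolis balances both:
fV = (1/ρ)|∂P/∂n| + V²/R  →  V² − fR·V + fR·V_g = 0
With fR = 1.34×10⁻⁴ × 1494×10³ m = 200 m/s:
V = [fR − √((fR)² − 4 fR V_g)]/2 = [200 − √(200² − 4×200×8)]/2 = 8.35 m/s
Supergeostrophic (V > V_g = 8 m/s), as expected around a high.

8.35 m s⁻¹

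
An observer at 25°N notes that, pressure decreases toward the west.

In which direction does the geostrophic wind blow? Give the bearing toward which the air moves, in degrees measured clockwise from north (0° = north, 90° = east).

The pressure-gradient force points toward the west (bearing 270°).
Geostrophic balance: in the Northern Hemisphere the Coriolis force deflects motion to the right, so the geostrophic wind blows 90° to the right of the pressure-gradient force (low pressure on the left).
Rotating 270° by 90° clockwise gives 000° — the wind blows toward the north.

000°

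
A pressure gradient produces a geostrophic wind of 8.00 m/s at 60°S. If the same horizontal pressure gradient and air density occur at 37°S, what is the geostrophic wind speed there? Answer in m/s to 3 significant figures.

With the same pressure gradient and density, V_g ∝ 1/f ∝ 1/sin φ.
V₂ = V₁ · sin φ₁ / sin φ₂ = 8.00 × sin 60° / sin 37°
V₂ = 8.00 × 0.8660/0.6018 = 11.5 m/s

11.5 m/s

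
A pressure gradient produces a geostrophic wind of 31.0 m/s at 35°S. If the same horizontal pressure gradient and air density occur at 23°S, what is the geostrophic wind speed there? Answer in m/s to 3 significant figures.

45.5 m/s

With the same pressure gradient and density, V_g ∝ 1/f ∝ 1/sin φ.
V₂ = V₁ · sin φ₁ / sin φ₂ = 31.0 × sin 35° / sin 23°
V₂ = 31.0 × 0.5736/0.3907 = 45.5 m/s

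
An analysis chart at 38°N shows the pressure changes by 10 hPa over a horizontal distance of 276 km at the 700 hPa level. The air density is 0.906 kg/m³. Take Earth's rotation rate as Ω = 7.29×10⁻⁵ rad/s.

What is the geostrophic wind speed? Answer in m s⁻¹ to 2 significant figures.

Coriolis parameter at 38°N:
f = 2Ω sin φ = 2 × 7.29×10⁻⁵ × sin 38° = 8.98×10⁻⁵ s⁻¹
Pressure gradient: |∂P/∂n| = 1000 Pa / 276000 m = 3.62×10⁻³ Pa/m
Geostrophic balance (pressure-gradient force = Coriolis force):
V_g = (1/(fρ)) |∂P/∂n| = 3.62×10⁻³ / (8.98×10⁻⁵ × 0.906) = 44.6 m/s

45 m s⁻¹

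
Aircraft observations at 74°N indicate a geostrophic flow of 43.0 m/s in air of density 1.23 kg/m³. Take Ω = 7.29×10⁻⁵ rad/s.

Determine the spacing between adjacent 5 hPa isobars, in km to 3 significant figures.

67.5 km

Coriolis parameter at 74°N:
f = 2Ω sin φ = 2 × 7.29×10⁻⁵ × sin 74° = 1.40×10⁻⁴ s⁻¹
Geostrophic balance rearranged: |∂P/∂n| = f ρ V_g
|∂P/∂n| = 1.40×10⁻⁴ × 1.23 × 43.0 = 7.41×10⁻³ Pa/m
Isobar spacing: Δn = ΔP/|∂P/∂n| = 500 Pa / 7.41×10⁻³ Pa/m = 67452 m ≈ 67.5 km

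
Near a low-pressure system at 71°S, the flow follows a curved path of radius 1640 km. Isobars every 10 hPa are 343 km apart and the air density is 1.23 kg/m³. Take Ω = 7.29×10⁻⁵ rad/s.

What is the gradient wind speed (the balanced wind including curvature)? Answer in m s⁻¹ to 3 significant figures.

16.1 m s⁻¹

Coriolis parameter at 71°S:
f = 2Ω sin φ = 2 × 7.29×10⁻⁵ × sin 71° = 1.38×10⁻⁴ s⁻¹
Pressure gradient: |∂P/∂n| = 1000 Pa / 343000 m = 2.92×10⁻³ Pa/m
Geostrophic speed: V_g = |∂P/∂n|/(fρ) = 2.92×10⁻³/(1.38×10⁻⁴ × 1.23) = 17.2 m/s
Around a low, centrifugal force acts outward with Coriolis, so pressure-gradient force balances both:
(1/ρ)|∂P/∂n| = fV + V²/R  →  V² + fR·V − fR·V_g = 0
With fR = 1.38×10⁻⁴ × 1640×10³ m = 226 m/s:
V = [−fR + √((fR)² + 4 fR V_g)]/2 = [−226 + √(226² + 4×226×17.2)]/2 = 16.1 m/s
Subgeostrophic (V < V_g = 17.2 m/s), as expected around a low.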